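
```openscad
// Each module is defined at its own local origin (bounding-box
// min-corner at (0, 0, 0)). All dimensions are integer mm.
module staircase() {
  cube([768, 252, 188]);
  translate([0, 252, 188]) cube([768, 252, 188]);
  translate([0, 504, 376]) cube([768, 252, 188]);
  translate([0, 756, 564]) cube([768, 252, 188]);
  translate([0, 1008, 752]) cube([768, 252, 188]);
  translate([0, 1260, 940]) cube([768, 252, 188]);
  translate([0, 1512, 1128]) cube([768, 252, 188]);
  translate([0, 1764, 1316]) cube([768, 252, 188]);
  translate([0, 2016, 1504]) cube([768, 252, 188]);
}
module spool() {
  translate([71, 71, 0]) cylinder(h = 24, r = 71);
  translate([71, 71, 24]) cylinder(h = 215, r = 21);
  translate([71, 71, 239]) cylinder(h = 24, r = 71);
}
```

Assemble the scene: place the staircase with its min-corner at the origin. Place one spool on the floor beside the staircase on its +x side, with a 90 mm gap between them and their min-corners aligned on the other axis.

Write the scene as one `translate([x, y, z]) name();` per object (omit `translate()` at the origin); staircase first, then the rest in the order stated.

staircase();
translate([858, 0, 0]) spool();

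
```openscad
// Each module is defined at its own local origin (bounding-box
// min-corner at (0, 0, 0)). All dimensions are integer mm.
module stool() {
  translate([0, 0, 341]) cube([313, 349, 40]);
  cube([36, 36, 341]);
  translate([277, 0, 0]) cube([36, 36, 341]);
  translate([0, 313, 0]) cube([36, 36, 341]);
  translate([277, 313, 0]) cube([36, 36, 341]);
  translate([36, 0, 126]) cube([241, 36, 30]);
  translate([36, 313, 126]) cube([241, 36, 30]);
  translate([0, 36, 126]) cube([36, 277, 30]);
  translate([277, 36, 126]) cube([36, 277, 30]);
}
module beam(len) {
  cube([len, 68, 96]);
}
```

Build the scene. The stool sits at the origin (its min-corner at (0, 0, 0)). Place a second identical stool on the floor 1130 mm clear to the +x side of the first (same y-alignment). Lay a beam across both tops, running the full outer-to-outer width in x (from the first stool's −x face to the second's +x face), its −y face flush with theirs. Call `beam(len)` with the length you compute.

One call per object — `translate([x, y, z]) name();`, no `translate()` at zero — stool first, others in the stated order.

stool();
translate([1443, 0, 0]) stool();
translate([0, 0, 381]) beam(1756);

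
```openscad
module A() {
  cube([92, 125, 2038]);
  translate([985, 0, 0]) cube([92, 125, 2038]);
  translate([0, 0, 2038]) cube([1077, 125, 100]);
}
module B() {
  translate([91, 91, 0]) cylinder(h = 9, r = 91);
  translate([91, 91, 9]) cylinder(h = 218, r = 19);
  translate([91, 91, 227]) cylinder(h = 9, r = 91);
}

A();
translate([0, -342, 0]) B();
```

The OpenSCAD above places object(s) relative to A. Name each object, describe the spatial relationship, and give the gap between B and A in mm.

A is a door frame. B is a spool. The spool is on the floor beside the door frame on its −y side. The gap between the spool and the door frame is 160 mm.

The spool's nearest face is 160 mm from the door frame's −y face.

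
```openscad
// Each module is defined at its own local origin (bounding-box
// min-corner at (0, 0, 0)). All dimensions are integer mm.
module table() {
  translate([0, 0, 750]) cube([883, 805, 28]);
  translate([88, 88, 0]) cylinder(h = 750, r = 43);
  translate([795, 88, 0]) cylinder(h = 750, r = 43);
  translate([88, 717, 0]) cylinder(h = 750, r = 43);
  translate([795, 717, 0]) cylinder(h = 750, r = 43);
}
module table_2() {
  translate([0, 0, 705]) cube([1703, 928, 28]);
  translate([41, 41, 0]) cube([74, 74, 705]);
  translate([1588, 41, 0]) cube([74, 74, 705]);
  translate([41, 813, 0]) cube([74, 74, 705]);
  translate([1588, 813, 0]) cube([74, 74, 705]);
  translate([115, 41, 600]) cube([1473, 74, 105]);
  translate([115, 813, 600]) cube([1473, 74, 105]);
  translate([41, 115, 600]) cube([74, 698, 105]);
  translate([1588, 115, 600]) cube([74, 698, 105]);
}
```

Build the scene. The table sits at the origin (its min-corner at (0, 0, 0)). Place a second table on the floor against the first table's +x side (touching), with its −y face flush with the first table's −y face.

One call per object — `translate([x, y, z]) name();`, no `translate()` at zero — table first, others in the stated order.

table();
translate([883, 0, 0]) table_2();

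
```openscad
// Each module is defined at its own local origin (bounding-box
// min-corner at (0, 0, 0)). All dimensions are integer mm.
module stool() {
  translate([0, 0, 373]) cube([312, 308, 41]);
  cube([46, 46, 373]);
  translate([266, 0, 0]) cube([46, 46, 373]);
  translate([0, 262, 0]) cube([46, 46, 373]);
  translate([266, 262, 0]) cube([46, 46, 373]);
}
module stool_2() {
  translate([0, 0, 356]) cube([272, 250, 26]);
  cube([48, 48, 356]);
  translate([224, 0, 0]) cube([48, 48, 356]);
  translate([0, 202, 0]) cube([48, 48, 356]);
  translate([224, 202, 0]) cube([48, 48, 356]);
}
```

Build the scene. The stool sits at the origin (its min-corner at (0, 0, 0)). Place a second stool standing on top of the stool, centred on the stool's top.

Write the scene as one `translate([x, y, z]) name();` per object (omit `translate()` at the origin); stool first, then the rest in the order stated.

stool();
translate([20, 29, 414]) stool_2();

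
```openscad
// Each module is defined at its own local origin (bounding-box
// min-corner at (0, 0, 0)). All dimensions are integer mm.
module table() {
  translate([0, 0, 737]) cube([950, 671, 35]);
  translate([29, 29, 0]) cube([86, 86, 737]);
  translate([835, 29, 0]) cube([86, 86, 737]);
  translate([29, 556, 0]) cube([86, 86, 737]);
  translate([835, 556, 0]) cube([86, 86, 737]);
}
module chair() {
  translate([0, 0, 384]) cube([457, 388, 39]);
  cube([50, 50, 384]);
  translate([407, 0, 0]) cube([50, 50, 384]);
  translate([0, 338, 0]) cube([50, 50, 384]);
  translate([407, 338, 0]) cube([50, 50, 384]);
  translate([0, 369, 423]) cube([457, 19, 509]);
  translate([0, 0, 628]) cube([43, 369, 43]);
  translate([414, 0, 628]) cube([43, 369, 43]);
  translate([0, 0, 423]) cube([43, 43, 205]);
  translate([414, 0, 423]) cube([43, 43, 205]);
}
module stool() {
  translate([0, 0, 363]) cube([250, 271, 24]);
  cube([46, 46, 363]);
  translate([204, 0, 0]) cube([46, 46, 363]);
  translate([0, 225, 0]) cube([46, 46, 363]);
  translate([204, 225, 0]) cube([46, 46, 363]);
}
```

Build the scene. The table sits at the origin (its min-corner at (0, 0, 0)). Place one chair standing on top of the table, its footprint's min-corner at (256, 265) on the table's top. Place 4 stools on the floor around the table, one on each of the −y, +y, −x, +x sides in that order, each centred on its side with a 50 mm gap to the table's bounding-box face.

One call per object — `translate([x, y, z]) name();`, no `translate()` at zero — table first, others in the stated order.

table();
translate([256, 265, 772]) chair();
translate([350, -321, 0]) stool();
translate([350, 721, 0]) stool();
translate([-300, 200, 0]) stool();
translate([1000, 200, 0]) stool();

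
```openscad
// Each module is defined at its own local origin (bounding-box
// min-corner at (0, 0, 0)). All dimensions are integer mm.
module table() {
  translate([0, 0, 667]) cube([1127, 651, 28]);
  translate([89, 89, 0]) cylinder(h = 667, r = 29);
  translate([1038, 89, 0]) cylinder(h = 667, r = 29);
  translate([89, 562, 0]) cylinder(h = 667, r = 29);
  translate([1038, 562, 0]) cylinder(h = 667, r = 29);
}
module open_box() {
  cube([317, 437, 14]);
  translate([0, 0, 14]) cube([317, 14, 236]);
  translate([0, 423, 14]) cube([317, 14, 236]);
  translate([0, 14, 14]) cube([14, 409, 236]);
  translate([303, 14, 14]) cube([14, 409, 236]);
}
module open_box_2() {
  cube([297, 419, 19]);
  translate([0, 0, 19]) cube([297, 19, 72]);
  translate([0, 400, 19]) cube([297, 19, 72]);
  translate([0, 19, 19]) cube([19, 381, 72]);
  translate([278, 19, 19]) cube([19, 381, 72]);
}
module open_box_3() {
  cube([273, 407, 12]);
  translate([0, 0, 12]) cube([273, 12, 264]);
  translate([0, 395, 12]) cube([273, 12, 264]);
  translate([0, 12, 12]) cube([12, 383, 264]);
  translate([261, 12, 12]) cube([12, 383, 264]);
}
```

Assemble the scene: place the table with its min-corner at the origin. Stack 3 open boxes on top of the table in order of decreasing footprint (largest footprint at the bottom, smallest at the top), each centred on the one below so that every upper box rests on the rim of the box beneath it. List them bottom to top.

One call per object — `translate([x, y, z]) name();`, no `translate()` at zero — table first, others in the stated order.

table();
translate([405, 107, 695]) open_box();
translate([415, 116, 945]) open_box_2();
translate([427, 122, 1036]) open_box_3();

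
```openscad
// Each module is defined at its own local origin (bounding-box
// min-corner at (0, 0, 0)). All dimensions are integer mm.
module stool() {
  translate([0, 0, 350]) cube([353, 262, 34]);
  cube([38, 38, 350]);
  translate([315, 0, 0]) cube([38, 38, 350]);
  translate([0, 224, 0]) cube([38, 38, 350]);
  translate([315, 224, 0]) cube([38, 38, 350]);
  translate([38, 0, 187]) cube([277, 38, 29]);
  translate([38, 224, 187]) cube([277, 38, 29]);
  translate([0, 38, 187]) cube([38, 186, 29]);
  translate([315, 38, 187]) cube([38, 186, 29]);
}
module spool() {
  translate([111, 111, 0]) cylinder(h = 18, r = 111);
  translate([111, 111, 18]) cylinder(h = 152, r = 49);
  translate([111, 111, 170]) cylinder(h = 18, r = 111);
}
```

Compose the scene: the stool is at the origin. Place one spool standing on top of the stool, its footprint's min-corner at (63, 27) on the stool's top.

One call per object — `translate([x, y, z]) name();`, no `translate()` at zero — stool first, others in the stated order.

stool();
translate([63, 27, 384]) spool();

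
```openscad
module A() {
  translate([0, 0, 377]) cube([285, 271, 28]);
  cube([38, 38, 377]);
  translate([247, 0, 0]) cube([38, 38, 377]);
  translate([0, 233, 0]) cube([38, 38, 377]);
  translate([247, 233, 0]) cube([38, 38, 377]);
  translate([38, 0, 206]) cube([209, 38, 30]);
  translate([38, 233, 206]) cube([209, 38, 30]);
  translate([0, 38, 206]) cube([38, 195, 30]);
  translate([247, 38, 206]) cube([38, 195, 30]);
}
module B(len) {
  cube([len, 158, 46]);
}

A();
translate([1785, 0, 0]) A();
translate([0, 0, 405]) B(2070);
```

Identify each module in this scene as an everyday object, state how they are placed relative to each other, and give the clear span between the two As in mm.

A is a stool. B is a beam. A beam spans the tops of two stools. The clear span between the two stools is 1500 mm.

Second stool starts at x = 1785; first ends at x = 285; clear span = 1785 − 285 = 1500 mm.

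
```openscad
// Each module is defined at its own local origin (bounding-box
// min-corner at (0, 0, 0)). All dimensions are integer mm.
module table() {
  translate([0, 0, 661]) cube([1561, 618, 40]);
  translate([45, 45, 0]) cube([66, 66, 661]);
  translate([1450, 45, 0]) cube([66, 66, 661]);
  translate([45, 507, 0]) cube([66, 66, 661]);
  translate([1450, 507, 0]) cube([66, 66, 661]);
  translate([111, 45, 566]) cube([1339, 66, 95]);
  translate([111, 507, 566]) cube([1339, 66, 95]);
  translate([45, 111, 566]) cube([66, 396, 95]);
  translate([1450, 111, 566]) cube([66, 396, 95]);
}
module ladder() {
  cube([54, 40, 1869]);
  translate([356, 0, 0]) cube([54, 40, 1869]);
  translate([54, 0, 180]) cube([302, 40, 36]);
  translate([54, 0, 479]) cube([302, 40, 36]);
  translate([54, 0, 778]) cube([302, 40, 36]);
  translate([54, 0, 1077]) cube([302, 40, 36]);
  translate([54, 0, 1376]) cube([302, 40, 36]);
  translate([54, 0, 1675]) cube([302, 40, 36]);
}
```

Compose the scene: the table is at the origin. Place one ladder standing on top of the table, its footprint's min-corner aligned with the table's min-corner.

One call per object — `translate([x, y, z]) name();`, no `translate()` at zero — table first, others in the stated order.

table();
translate([0, 0, 701]) ladder();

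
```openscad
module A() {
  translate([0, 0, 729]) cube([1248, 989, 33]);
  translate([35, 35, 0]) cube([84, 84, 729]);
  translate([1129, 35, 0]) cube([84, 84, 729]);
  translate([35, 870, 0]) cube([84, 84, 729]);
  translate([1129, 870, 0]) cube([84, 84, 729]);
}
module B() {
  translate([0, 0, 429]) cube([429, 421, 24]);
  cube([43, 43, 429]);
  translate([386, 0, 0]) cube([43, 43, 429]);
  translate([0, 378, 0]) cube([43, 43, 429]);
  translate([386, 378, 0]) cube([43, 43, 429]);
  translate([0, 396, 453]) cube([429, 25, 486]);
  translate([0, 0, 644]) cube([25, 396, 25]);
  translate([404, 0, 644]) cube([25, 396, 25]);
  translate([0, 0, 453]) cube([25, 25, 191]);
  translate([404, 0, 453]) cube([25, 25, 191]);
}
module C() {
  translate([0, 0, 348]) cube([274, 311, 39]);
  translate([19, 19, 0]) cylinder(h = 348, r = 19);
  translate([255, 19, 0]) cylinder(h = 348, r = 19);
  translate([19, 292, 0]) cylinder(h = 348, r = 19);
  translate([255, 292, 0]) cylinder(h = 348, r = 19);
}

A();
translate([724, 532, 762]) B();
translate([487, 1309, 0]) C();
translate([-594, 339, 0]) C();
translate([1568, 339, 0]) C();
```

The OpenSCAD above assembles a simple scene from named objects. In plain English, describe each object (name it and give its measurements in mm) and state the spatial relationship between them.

A is a table: top 1248 mm (x) × 989 mm (y), 33 mm thick, upper face at z = 762 mm, on four 84×84 mm square legs, each inset 35 mm from the nearest pair of top edges, running from z = 0 to the bottom of the top.

B is a chair: 429×421 mm seat, 24 mm thick, top at z = 453 mm, on four 43 mm square corner legs flush with the seat edges. A 25 mm thick backrest slab spans the full seat width, extending 486 mm above the seat top, its back face flush with the seat's +y edge. Two armrests of 25×25 mm section run along each side from the seat's front edge to the front of the backrest, top faces 216 mm above the seat top and outer faces flush with the seat's x-edges; a 25×25 mm post under the front of each armrest stands on the seat at the front corner.

C is a four-legged stool. The seat is 274×311 mm, 39 mm thick, top at z = 387 mm. It stands on four round legs, each 38 mm in diameter, from z = 0 to the seat underside, each leg's axis is inset half a diameter from the nearest pair of seat edges (so the leg's bounding box is flush with the corner).

The chair is on top of the table. Three stools sit around the table at the +y, −x, +x sides.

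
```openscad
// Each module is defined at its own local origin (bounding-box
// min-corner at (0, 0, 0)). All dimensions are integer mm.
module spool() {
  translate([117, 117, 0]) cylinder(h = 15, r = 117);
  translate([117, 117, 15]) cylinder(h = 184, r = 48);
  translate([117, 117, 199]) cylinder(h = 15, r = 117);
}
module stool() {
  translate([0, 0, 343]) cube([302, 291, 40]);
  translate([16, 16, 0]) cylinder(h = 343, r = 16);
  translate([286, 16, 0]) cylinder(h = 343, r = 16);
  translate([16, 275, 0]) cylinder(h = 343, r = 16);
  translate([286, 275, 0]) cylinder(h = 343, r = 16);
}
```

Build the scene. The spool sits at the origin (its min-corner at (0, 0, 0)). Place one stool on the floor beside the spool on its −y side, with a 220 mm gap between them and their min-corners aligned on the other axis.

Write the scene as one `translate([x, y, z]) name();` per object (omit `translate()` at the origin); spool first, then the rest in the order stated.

spool();
translate([0, -511, 0]) stool();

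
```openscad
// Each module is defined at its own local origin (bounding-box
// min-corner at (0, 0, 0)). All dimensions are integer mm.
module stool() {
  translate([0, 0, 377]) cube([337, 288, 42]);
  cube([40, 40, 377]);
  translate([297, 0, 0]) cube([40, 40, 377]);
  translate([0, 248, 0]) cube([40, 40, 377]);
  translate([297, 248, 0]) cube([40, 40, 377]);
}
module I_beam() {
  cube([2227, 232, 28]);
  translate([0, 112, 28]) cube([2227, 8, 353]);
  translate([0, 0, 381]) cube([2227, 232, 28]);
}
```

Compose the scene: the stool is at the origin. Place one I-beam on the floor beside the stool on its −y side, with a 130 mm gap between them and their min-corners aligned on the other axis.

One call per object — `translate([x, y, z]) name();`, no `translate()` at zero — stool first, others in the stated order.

stool();
translate([0, -362, 0]) I_beam();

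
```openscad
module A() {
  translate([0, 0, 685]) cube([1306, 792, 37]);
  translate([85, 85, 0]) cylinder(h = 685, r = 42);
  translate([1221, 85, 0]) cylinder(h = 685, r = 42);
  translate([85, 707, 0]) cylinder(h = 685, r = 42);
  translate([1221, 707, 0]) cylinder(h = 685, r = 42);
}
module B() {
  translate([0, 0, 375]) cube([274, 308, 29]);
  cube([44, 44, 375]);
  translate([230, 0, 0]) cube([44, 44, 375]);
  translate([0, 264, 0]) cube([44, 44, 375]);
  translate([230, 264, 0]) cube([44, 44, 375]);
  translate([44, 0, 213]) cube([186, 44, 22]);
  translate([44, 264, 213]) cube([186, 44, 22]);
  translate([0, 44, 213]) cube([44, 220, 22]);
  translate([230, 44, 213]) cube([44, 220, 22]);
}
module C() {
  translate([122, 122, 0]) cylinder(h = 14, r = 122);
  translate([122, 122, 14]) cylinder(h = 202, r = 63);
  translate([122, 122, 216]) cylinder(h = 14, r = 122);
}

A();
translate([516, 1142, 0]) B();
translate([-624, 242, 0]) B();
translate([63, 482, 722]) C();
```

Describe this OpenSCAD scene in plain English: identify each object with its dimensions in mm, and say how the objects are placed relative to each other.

A is a rectangular dining table. The top is 1306×792×37 mm with its upper surface at z = 722 mm. It stands on four round legs of 84 mm diameter, each leg's bounding box inset 43 mm from the nearest pair of top edges, running from the floor to the underside of the top.

B is a simple wooden stool: a rectangular seat 274 mm (x) by 308 mm (y), 29 mm thick, top face at z = 404 mm, on four square legs, each 44×44 mm in cross-section. The legs rest on z = 0, each flush with a corner of the seat. Four stretchers, 44 mm wide and 22 mm tall, connect adjacent legs with their undersides at z = 213 mm, each running between the inner faces of the legs it joins and aligned with the legs' outer faces on the other axis.

C is a spool: two coaxial disc flanges of radius 122 mm and thickness 14 mm, joined by a core cylinder of radius 63 mm and height 202 mm. The lower flange rests on z = 0 and the three cylinders share a vertical axis.

Two stools sit around the table at the +y, −x sides. The spool is on top of the table.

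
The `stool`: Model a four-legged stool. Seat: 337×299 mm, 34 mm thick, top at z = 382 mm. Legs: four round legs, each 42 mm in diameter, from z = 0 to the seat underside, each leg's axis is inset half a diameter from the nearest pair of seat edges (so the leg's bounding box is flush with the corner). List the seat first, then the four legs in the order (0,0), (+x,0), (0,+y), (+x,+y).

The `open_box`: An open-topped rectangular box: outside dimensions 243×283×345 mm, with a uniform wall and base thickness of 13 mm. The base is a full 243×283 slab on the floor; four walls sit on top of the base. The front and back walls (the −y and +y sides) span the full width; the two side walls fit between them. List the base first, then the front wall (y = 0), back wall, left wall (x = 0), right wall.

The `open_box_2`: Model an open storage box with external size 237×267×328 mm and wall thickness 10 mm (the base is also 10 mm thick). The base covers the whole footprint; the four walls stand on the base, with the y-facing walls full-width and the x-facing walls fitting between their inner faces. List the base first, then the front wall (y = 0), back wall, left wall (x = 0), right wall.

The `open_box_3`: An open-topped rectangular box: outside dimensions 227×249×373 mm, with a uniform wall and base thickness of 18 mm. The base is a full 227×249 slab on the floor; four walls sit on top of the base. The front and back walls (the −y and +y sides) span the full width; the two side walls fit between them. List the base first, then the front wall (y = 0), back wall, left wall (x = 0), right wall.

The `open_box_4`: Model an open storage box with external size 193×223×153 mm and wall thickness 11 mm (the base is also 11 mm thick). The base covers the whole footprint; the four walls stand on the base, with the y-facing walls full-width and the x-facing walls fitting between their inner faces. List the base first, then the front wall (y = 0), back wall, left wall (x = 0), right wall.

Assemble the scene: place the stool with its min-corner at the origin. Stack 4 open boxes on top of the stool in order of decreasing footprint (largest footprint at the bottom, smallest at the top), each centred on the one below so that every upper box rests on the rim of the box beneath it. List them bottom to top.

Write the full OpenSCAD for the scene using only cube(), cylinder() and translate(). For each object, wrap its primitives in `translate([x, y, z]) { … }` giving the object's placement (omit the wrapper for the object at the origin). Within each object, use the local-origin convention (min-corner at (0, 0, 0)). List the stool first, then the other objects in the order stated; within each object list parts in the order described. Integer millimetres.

translate([0, 0, 348]) cube([337, 299, 34]);
translate([21, 21, 0]) cylinder(h = 348, r = 21);
translate([316, 21, 0]) cylinder(h = 348, r = 21);
translate([21, 278, 0]) cylinder(h = 348, r = 21);
translate([316, 278, 0]) cylinder(h = 348, r = 21);
translate([47, 8, 382]) {
  cube([243, 283, 13]);
  translate([0, 0, 13]) cube([243, 13, 332]);
  translate([0, 270, 13]) cube([243, 13, 332]);
  translate([0, 13, 13]) cube([13, 257, 332]);
  translate([230, 13, 13]) cube([13, 257, 332]);
}
translate([50, 16, 727]) {
  cube([237, 267, 10]);
  translate([0, 0, 10]) cube([237, 10, 318]);
  translate([0, 257, 10]) cube([237, 10, 318]);
  translate([0, 10, 10]) cube([10, 247, 318]);
  translate([227, 10, 10]) cube([10, 247, 318]);
}
translate([55, 25, 1055]) {
  cube([227, 249, 18]);
  translate([0, 0, 18]) cube([227, 18, 355]);
  translate([0, 231, 18]) cube([227, 18, 355]);
  translate([0, 18, 18]) cube([18, 213, 355]);
  translate([209, 18, 18]) cube([18, 213, 355]);
}
translate([72, 38, 1428]) {
  cube([193, 223, 11]);
  translate([0, 0, 11]) cube([193, 11, 142]);
  translate([0, 212, 11]) cube([193, 11, 142]);
  translate([0, 11, 11]) cube([11, 201, 142]);
  translate([182, 11, 11]) cube([11, 201, 142]);
}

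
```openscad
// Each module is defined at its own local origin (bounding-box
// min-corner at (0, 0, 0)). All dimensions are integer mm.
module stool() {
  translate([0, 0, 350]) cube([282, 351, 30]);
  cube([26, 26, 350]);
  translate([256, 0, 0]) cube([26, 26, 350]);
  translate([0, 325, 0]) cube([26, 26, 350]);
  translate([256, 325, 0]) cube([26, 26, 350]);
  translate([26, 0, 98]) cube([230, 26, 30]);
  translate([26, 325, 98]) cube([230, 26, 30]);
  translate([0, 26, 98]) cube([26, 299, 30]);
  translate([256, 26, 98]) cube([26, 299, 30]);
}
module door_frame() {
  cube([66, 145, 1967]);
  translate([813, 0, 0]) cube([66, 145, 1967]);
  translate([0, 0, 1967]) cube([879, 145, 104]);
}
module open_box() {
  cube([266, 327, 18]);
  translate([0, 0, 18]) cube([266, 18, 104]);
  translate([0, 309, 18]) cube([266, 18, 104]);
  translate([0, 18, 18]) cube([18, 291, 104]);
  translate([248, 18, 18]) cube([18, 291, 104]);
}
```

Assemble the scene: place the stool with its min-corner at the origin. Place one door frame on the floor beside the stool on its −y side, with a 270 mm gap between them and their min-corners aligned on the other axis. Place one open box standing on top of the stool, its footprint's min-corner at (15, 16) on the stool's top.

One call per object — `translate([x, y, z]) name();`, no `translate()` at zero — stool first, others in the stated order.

stool();
translate([0, -415, 0]) door_frame();
translate([15, 16, 380]) open_box();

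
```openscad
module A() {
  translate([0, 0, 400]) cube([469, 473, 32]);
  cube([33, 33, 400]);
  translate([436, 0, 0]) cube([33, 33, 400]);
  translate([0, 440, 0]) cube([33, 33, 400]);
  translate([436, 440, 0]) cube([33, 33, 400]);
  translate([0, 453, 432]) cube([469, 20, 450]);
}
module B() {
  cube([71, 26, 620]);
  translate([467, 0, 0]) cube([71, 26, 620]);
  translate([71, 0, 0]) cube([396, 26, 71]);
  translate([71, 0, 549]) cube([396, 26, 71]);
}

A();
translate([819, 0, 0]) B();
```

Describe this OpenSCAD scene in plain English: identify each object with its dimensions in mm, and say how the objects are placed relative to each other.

A is a chair. The seat is a 469×473×32 mm slab with its top at z = 432 mm, on four 33×33 mm corner legs (flush with the seat edges, standing on z = 0). A flat backrest 20 mm thick, 450 mm tall, spans the full seat width and rises from the seat top along its +y edge, rear face flush with the rear of the seat.

B is a picture frame with a 396×478 mm rectangular opening (x by z) and a uniform 71 mm border on every side. Frame depth is 26 mm along y. It is built from two vertical stiles running the full outside height and two horizontal rails spanning the gap between the stiles.

The picture frame is on the floor beside the chair on its +x side.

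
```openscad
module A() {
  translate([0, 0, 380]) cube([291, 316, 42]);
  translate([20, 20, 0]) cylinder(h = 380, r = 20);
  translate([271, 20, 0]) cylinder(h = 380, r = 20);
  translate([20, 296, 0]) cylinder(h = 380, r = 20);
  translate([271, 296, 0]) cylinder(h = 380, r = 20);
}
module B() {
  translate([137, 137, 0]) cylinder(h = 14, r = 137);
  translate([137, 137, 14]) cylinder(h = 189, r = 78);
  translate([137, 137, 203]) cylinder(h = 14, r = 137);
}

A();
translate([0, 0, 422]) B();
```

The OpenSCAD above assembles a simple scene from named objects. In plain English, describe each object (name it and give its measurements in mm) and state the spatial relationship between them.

A is a four-legged stool. The seat is 291×316 mm, 42 mm thick, top at z = 422 mm. It stands on four round legs, each 40 mm in diameter, from z = 0 to the seat underside, each leg's axis is inset half a diameter from the nearest pair of seat edges (so the leg's bounding box is flush with the corner).

B is a spool: two coaxial disc flanges of radius 137 mm and thickness 14 mm, joined by a core cylinder of radius 78 mm and height 189 mm. The lower flange rests on z = 0 and the three cylinders share a vertical axis.

The spool is on top of the stool.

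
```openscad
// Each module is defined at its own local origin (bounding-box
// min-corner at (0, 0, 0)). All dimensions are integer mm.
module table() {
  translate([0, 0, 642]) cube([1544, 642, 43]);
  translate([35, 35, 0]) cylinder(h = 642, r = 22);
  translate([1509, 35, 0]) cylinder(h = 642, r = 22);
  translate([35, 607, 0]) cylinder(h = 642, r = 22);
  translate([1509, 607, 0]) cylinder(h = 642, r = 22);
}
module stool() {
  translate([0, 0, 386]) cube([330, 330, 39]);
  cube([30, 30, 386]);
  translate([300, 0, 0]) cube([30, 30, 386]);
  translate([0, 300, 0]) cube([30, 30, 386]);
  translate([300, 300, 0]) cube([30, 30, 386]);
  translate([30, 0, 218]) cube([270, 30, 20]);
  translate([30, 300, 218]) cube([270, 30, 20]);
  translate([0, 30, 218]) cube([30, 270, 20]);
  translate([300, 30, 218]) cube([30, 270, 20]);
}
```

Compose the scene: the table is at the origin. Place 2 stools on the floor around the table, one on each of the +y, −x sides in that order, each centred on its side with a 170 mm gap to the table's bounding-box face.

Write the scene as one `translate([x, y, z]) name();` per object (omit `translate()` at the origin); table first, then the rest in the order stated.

table();
translate([607, 812, 0]) stool();
translate([-500, 156, 0]) stool();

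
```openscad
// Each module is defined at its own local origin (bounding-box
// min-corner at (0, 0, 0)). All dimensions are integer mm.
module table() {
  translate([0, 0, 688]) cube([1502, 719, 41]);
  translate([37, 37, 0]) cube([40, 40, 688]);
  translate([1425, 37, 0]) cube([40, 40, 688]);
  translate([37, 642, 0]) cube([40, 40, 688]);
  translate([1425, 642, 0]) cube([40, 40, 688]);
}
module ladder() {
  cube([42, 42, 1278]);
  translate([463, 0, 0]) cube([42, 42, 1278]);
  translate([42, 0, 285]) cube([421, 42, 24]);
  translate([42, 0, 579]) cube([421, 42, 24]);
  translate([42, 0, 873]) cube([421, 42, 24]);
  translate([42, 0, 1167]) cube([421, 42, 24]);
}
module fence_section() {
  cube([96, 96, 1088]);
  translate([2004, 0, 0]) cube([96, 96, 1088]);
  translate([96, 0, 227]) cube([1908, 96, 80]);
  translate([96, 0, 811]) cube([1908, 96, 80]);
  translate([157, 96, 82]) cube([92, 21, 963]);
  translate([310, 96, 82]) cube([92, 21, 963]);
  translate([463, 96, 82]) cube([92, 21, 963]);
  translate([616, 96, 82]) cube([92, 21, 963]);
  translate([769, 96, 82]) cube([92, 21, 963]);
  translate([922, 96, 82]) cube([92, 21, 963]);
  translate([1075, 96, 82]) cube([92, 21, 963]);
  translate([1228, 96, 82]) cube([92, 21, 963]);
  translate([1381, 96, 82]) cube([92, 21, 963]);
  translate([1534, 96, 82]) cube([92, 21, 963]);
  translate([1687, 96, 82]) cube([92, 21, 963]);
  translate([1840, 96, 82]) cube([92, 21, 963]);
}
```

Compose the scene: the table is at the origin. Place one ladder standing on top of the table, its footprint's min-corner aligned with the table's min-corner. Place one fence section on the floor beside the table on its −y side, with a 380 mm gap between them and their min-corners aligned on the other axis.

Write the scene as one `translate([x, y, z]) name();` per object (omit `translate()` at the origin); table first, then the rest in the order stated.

table();
translate([0, 0, 729]) ladder();
translate([0, -497, 0]) fence_section();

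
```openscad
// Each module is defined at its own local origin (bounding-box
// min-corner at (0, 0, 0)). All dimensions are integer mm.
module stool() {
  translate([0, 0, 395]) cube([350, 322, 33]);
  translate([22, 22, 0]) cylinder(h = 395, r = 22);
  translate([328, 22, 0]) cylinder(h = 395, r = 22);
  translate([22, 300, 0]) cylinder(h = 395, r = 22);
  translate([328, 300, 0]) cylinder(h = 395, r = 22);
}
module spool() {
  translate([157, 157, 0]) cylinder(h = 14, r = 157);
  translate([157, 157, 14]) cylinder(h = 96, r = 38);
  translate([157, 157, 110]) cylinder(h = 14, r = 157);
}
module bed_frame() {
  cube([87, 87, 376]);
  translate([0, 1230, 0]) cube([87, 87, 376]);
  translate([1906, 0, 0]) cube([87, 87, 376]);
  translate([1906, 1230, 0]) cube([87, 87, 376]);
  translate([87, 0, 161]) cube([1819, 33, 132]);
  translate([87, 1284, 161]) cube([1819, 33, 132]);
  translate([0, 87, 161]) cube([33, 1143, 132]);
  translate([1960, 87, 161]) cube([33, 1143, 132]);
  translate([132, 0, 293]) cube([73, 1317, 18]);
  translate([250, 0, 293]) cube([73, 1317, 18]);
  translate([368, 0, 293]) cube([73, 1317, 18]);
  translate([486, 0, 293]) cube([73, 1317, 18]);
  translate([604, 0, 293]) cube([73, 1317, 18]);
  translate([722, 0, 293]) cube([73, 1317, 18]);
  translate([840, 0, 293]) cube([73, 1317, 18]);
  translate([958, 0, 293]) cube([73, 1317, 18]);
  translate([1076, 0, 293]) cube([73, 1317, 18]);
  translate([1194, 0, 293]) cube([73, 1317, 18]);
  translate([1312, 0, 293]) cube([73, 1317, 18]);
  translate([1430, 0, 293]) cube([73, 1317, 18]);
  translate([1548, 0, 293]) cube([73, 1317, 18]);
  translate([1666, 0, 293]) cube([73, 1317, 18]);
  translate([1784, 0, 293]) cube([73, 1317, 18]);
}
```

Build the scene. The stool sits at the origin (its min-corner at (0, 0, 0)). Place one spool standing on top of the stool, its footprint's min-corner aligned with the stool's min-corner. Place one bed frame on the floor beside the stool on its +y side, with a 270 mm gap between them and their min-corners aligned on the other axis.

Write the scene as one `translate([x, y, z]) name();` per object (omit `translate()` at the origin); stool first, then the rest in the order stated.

stool();
translate([0, 0, 428]) spool();
translate([0, 592, 0]) bed_frame();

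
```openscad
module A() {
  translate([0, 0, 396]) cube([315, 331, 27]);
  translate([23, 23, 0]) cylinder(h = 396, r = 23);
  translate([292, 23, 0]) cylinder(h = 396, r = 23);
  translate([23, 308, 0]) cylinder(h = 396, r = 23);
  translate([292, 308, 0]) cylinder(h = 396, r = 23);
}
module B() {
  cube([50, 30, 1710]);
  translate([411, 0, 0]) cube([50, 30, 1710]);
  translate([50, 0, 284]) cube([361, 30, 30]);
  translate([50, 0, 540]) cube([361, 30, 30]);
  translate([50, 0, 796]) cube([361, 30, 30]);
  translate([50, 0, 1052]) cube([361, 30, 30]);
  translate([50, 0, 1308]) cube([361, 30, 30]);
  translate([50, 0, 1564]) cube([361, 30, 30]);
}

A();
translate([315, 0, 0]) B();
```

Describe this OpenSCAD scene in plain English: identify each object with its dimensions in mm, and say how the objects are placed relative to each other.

A is a four-legged stool. The seat is a 315×331×27 mm slab whose top surface is at z = 423 mm; four round legs, each 46 mm in diameter, run from the floor (z = 0) to the underside of the seat, each leg's axis is inset half a diameter from the nearest pair of seat edges (so the leg's bounding box is flush with the corner).

B is a straight ladder. Two 50×30 mm vertical rails, 1710 mm tall, stand 461 mm apart (outside-to-outside) with their front faces coplanar on the −y side. 6 rungs, each 30 mm deep and 30 mm tall, span between the inner faces of the rails, front faces flush with the rails. The lowest rung's underside is at z = 284 mm and rungs are spaced 256 mm apart (underside to underside).

The ladder is against the stool's +x side, with their −y faces flush.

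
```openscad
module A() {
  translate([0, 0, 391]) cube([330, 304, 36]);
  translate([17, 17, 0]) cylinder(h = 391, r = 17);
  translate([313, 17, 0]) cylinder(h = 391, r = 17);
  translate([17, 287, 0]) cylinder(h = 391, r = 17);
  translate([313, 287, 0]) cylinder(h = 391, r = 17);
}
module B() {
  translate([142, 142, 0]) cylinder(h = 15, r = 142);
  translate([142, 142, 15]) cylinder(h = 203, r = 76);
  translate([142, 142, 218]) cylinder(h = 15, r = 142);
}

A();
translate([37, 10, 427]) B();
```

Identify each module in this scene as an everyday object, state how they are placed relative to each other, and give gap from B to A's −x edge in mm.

A is a stool. B is a spool. The spool is on top of the stool. The gap from the spool to the stool's −x edge is 37 mm.

The spool's min-x is at 37; the stool's min-x is 0; gap = 37 mm.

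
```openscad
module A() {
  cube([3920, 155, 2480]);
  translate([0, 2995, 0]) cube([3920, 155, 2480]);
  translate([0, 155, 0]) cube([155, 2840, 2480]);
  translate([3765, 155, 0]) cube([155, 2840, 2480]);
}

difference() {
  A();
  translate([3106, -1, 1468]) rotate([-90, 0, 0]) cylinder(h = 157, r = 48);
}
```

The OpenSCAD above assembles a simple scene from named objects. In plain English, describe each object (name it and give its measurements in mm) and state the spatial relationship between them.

A is a box-shaped house frame (walls only): outside footprint 3920×3150 mm, wall height 2480 mm, wall thickness 155 mm. The two y-facing walls run the full x-width; the two x-facing walls fit between the inner faces of the y-facing walls.

The house frame has a circular hole of radius 48 mm through its front wall, centred at (x = 3106, z = 1468).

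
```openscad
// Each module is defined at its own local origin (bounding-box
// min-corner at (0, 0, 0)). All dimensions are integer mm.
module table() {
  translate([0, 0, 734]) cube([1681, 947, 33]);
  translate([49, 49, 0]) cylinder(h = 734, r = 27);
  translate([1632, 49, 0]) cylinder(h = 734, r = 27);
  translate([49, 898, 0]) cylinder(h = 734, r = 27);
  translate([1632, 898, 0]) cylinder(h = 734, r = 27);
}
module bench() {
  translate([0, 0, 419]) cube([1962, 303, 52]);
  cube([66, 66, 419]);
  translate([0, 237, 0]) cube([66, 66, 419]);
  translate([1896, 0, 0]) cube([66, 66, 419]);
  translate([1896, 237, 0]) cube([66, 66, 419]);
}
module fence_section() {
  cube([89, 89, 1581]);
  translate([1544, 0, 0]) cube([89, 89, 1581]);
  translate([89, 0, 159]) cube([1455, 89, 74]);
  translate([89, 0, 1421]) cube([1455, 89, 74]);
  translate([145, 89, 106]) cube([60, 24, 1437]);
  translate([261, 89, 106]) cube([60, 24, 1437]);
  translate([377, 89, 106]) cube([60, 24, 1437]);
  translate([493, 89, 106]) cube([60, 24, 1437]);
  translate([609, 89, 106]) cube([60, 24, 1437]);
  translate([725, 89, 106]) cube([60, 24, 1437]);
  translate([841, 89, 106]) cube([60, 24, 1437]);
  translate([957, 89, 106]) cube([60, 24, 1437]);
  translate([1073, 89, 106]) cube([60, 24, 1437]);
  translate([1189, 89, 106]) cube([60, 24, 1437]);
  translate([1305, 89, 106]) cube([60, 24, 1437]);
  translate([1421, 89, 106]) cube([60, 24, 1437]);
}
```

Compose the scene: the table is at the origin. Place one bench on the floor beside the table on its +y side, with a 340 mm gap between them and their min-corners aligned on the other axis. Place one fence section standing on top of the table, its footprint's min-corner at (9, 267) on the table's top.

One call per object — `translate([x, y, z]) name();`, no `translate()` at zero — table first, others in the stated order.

table();
translate([0, 1287, 0]) bench();
translate([9, 267, 767]) fence_section();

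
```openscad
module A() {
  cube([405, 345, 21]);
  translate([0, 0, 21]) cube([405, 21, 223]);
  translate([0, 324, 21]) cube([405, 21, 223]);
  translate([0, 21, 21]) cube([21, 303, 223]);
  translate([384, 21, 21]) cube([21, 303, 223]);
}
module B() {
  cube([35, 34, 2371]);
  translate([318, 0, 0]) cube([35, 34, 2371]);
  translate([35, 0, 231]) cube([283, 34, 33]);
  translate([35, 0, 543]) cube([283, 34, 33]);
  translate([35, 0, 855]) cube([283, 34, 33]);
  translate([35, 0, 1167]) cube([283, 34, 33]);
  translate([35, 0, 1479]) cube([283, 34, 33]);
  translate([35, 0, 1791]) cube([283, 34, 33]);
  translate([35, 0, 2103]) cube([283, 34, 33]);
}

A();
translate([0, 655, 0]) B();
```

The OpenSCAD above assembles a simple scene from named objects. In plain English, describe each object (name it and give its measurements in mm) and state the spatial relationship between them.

A is an open storage box with external size 405×345×244 mm and wall thickness 21 mm (the base is also 21 mm thick). The base covers the whole footprint; the four walls stand on the base, with the y-facing walls full-width and the x-facing walls fitting between their inner faces.

B is a straight ladder. Two 35×34 mm vertical rails, 2371 mm tall, stand 353 mm apart (outside-to-outside) with their front faces coplanar on the −y side. 7 rungs, each 34 mm deep and 33 mm tall, span between the inner faces of the rails, front faces flush with the rails. The lowest rung's underside is at z = 231 mm and rungs are spaced 312 mm apart (underside to underside).

The ladder is on the floor beside the open box on its +y side.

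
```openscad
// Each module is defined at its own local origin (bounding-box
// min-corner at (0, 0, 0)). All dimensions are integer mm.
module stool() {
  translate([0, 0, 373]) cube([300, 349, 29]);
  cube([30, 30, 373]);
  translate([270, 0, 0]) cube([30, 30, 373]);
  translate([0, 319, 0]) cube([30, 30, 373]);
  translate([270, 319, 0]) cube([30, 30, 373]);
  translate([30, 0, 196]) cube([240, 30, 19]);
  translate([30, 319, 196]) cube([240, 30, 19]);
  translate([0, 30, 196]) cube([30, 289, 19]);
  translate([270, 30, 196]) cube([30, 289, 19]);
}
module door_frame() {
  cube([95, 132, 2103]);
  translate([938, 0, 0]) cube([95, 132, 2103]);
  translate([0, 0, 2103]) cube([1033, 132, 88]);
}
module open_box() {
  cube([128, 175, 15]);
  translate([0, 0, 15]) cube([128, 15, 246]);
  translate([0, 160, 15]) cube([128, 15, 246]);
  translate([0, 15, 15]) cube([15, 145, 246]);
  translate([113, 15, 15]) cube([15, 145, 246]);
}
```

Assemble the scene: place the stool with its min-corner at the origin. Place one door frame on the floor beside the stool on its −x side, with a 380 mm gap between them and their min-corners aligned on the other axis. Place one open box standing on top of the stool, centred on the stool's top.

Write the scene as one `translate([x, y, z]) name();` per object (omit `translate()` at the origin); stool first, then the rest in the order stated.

stool();
translate([-1413, 0, 0]) door_frame();
translate([86, 87, 402]) open_box();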